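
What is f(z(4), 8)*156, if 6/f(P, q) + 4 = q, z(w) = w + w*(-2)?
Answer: 234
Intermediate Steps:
z(w) = -w (z(w) = w - 2*w = -w)
f(P, q) = 6/(-4 + q)
f(z(4), 8)*156 = (6/(-4 + 8))*156 = (6/4)*156 = (6*(¼))*156 = (3/2)*156 = 234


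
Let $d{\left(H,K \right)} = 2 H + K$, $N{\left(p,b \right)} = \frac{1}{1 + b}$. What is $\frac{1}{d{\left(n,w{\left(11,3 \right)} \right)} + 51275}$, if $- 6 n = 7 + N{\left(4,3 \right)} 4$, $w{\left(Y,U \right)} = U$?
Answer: $\frac{3}{153826} \approx 1.9503 \cdot 10^{-5}$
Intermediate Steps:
$n = - \frac{4}{3}$ ($n = - \frac{7 + \frac{1}{1 + 3} \cdot 4}{6} = - \frac{7 + \frac{1}{4} \cdot 4}{6} = - \frac{7 + 1}{6} = \left(- \frac{1}{6}\right) 8 = - \frac{4}{3} \approx -1.3333$)
$d{\left(H,K \right)} = K + 2 H$
$\frac{1}{d{\left(n,w{\left(11,3 \right)} \right)} + 51275} = \frac{1}{\left(3 + 2 \left(- \frac{4}{3}\right)\right) + 51275} = \frac{1}{\left(3 - \frac{8}{3}\right) + 51275} = \frac{1}{\frac{1}{3} + 51275} = \frac{1}{\frac{153826}{3}} = \frac{3}{153826}$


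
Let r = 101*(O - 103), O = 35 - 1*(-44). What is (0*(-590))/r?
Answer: 0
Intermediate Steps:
O = 79 (O = 35 + 44 = 79)
r = -2424 (r = 101*(79 - 103) = 101*(-24) = -2424)
(0*(-590))/r = (0*(-590))/(-2424) = 0*(-1/2424) = 0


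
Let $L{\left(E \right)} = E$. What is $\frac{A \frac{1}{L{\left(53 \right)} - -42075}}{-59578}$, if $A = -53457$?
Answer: $\frac{53457}{2509901984} \approx 2.1298 \cdot 10^{-5}$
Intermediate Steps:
$\frac{A \frac{1}{L{\left(53 \right)} - -42075}}{-59578} = \frac{\left(-53457\right) \frac{1}{53 - -42075}}{-59578} = - \frac{53457}{53 + 42075} \left(- \frac{1}{59578}\right) = - \frac{53457}{42128} \left(- \frac{1}{59578}\right) = \left(-53457\right) \frac{1}{42128} \left(- \frac{1}{59578}\right) = \left(- \frac{53457}{42128}\right) \left(- \frac{1}{59578}\right) = \frac{53457}{2509901984}$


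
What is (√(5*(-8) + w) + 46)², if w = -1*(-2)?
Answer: (46 + I*√38)² ≈ 2078.0 + 567.13*I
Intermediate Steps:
w = 2
(√(5*(-8) + w) + 46)² = (√(5*(-8) + 2) + 46)² = (√(-40 + 2) + 46)² = (√(-38) + 46)² = (I*√38 + 46)² = (46 + I*√38)²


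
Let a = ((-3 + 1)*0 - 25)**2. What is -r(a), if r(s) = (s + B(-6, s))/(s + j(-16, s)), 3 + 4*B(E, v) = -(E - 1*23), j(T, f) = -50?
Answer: -1263/1150 ≈ -1.0983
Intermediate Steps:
B(E, v) = 5 - E/4 (B(E, v) = -3/4 + (-(E - 1*23))/4 = -3/4 + (-(E - 23))/4 = -3/4 + (-(-23 + E))/4 = -3/4 + (23 - E)/4 = -3/4 + (23/4 - E/4) = 5 - E/4)
a = 625 (a = (-2*0 - 25)**2 = (0 - 25)**2 = (-25)**2 = 625)
r(s) = (13/2 + s)/(-50 + s) (r(s) = (s + (5 - 1/4*(-6)))/(s - 50) = (s + (5 + 3/2))/(-50 + s) = (s + 13/2)/(-50 + s) = (13/2 + s)/(-50 + s))
-r(a) = -(13/2 + 625)/(-50 + 625) = -1263/(575*2) = -1*1263/1150 = -1263/1150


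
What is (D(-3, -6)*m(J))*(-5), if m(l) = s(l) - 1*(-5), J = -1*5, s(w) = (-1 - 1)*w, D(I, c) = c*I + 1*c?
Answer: -900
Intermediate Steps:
D(I, c) = c + I*c (D(I, c) = I*c + c = c + I*c)
s(w) = -2*w
J = -5
m(l) = 5 - 2*l (m(l) = -2*l - 1*(-5) = -2*l + 5 = 5 - 2*l)
(D(-3, -6)*m(J))*(-5) = ((-6*(1 - 3))*(5 - 2*(-5)))*(-5) = ((-6*(-2))*(5 + 10))*(-5) = (12*15)*(-5) = 180*(-5) = -900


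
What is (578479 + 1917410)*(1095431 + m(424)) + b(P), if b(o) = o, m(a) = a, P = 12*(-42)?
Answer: 2735132439591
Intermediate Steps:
P = -504
(578479 + 1917410)*(1095431 + m(424)) + b(P) = (578479 + 1917410)*(1095431 + 424) - 504 = 2495889*1095855 - 504 = 2735132440095 - 504 = 2735132439591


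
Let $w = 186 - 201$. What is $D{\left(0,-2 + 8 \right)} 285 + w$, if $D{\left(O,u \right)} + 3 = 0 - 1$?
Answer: $-1155$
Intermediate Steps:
$w = -15$
$D{\left(O,u \right)} = -4$ ($D{\left(O,u \right)} = -3 + \left(0 - 1\right) = -3 - 1 = -4$)
$D{\left(0,-2 + 8 \right)} 285 + w = \left(-4\right) 285 - 15 = -1140 - 15 = -1155$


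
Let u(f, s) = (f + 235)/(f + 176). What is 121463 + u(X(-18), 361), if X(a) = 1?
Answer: 364393/3 ≈ 1.2146e+5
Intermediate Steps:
u(f, s) = (235 + f)/(176 + f)
121463 + u(X(-18), 361) = 121463 + (235 + 1)/(176 + 1) = 121463 + 236/177 = 121463 + (1/177)*236 = 121463 + 4/3 = 364393/3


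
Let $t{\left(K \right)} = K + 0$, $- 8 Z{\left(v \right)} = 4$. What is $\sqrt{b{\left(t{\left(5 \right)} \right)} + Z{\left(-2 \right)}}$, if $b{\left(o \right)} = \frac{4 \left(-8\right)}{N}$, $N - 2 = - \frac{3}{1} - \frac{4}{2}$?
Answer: $\frac{\sqrt{366}}{6} \approx 3.1885$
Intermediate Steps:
$Z{\left(v \right)} = - \frac{1}{2}$ ($Z{\left(v \right)} = \left(- \frac{1}{8}\right) 4 = - \frac{1}{2}$)
$t{\left(K \right)} = K$
$N = -3$ ($N = 2 - \left(2 + 3\right) = 2 - 5 = -3$)
$b{\left(o \right)} = \frac{32}{3}$ ($b{\left(o \right)} = \frac{4 \left(-8\right)}{-3} = \left(-32\right) \left(- \frac{1}{3}\right) = \frac{32}{3}$)
$\sqrt{b{\left(t{\left(5 \right)} \right)} + Z{\left(-2 \right)}} = \sqrt{\frac{32}{3} - \frac{1}{2}} = \sqrt{\frac{61}{6}} = \frac{\sqrt{366}}{6}$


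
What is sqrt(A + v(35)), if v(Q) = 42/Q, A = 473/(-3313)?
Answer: sqrt(290102845)/16565 ≈ 1.0282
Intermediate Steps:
A = -473/3313 (A = 473*(-1/3313) = -473/3313 ≈ -0.14277)
sqrt(A + v(35)) = sqrt(-473/3313 + 42/35) = sqrt(-473/3313 + 42*(1/35)) = sqrt(-473/3313 + 6/5) = sqrt(17513/16565) = sqrt(290102845)/16565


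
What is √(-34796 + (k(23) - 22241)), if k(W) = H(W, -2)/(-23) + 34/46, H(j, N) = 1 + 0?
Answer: I*√30172205/23 ≈ 238.82*I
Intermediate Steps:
H(j, N) = 1
k(W) = 16/23 (k(W) = 1/(-23) + 34/46 = 1*(-1/23) + 34*(1/46) = -1/23 + 17/23 = 16/23)
√(-34796 + (k(23) - 22241)) = √(-34796 + (16/23 - 22241)) = √(-34796 - 511527/23) = √(-1311835/23) = I*√30172205/23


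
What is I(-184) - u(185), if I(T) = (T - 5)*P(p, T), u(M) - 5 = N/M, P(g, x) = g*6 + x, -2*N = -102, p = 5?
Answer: 5383634/185 ≈ 29101.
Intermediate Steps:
N = 51 (N = -1/2*(-102) = 51)
P(g, x) = x + 6*g (P(g, x) = 6*g + x = x + 6*g)
u(M) = 5 + 51/M
I(T) = (-5 + T)*(30 + T) (I(T) = (T - 5)*(T + 6*5) = (-5 + T)*(T + 30) = (-5 + T)*(30 + T))
I(-184) - u(185) = (-5 - 184)*(30 - 184) - (5 + 51/185) = -189*(-154) - (5 + 51*(1/185)) = 29106 - (5 + 51/185) = 29106 - 1*976/185 = 29106 - 976/185 = 5383634/185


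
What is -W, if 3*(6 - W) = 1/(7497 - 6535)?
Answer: -17315/2886 ≈ -5.9997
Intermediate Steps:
W = 17315/2886 (W = 6 - 1/(3*(7497 - 6535)) = 6 - 1/3/962 = 6 - 1/3*1/962 = 6 - 1/2886 = 17315/2886 ≈ 5.9997)
-W = -1*17315/2886 = -17315/2886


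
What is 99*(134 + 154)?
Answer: 28512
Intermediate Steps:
99*(134 + 154) = 99*288 = 28512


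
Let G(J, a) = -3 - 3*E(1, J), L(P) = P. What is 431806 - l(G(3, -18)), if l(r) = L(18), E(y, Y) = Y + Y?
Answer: 431788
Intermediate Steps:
E(y, Y) = 2*Y
G(J, a) = -3 - 6*J
l(r) = 18
431806 - l(G(3, -18)) = 431806 - 1*18 = 431806 - 18 = 431788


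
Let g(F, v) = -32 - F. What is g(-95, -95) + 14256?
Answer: 14319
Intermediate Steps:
g(-95, -95) + 14256 = (-32 - 1*(-95)) + 14256 = (-32 + 95) + 14256 = 63 + 14256 = 14319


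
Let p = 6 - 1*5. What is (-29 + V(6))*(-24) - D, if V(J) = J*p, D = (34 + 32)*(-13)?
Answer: 1410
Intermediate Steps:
p = 1 (p = 6 - 5 = 1)
D = -858 (D = 66*(-13) = -858)
V(J) = J (V(J) = J*1 = J)
(-29 + V(6))*(-24) - D = (-29 + 6)*(-24) - 1*(-858) = -23*(-24) + 858 = 552 + 858 = 1410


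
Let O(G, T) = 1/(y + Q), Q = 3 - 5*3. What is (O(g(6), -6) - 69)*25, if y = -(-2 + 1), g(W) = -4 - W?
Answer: -19000/11 ≈ -1727.3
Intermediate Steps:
y = 1 (y = -1*(-1) = 1)
Q = -12 (Q = 3 - 5*3 = 3 - 15 = -12)
O(G, T) = -1/11 (O(G, T) = 1/(1 - 12) = 1/(-11) = -1/11)
(O(g(6), -6) - 69)*25 = (-1/11 - 69)*25 = -760/11*25 = -19000/11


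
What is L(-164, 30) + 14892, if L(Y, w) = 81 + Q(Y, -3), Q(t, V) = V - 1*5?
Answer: 14965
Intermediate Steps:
Q(t, V) = -5 + V (Q(t, V) = V - 5 = -5 + V)
L(Y, w) = 73 (L(Y, w) = 81 + (-5 - 3) = 81 - 8 = 73)
L(-164, 30) + 14892 = 73 + 14892 = 14965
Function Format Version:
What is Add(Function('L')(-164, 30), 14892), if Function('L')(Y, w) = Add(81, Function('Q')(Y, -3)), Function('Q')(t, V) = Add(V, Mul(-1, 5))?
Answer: 14965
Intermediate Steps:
Function('Q')(t, V) = Add(-5, V) (Function('Q')(t, V) = Add(V, -5) = Add(-5, V))
Function('L')(Y, w) = 73 (Function('L')(Y, w) = Add(81, Add(-5, -3)) = Add(81, -8) = 73)
Add(Function('L')(-164, 30), 14892) = Add(73, 14892) = 14965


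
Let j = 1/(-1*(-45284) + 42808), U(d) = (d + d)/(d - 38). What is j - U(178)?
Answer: -7840153/3083220 ≈ -2.5428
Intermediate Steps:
U(d) = 2*d/(-38 + d) (U(d) = (2*d)/(-38 + d) = 2*d/(-38 + d))
j = 1/88092 (j = 1/(45284 + 42808) = 1/88092 ≈ 1.1352e-5)
j - U(178) = 1/88092 - 2*178/(-38 + 178) = 1/88092 - 2*178/140 = 1/88092 - 1*89/35 = 1/88092 - 89/35 = -7840153/3083220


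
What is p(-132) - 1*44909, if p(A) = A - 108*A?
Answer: -30785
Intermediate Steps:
p(A) = -107*A
p(-132) - 1*44909 = -107*(-132) - 1*44909 = 14124 - 44909 = -30785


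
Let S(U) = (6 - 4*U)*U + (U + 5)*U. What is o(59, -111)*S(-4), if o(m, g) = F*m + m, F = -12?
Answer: 59708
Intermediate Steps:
o(m, g) = -11*m (o(m, g) = -12*m + m = -11*m)
S(U) = U*(5 + U) + U*(6 - 4*U) (S(U) = U*(6 - 4*U) + (5 + U)*U = U*(6 - 4*U) + U*(5 + U) = U*(5 + U) + U*(6 - 4*U))
o(59, -111)*S(-4) = (-11*59)*(-4*(11 - 3*(-4))) = -(-2596)*(11 + 12) = -(-2596)*23 = -649*(-92) = 59708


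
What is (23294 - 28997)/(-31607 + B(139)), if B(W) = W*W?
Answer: 5703/12286 ≈ 0.46419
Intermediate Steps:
B(W) = W²
(23294 - 28997)/(-31607 + B(139)) = (23294 - 28997)/(-31607 + 139²) = -5703/(-31607 + 19321) = -5703/(-12286) = -5703*(-1/12286) = 5703/12286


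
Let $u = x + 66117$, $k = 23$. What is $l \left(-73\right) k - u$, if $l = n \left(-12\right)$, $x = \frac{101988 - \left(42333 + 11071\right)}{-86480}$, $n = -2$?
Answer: $- \frac{1150318457}{10810} \approx -1.0641 \cdot 10^{5}$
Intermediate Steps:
$x = - \frac{6073}{10810}$ ($x = \left(101988 - 53404\right) \left(- \frac{1}{86480}\right) = 48584 \left(- \frac{1}{86480}\right) = - \frac{6073}{10810} \approx -0.56179$)
$l = 24$ ($l = \left(-2\right) \left(-12\right) = 24$)
$u = \frac{714718697}{10810}$ ($u = - \frac{6073}{10810} + 66117 = \frac{714718697}{10810} \approx 66117.0$)
$l \left(-73\right) k - u = 24 \left(-73\right) 23 - \frac{714718697}{10810} = \left(-1752\right) 23 - \frac{714718697}{10810} = -40296 - \frac{714718697}{10810} = - \frac{1150318457}{10810}$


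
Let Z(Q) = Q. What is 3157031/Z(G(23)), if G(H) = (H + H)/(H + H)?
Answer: 3157031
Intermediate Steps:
G(H) = 1 (G(H) = (2*H)/((2*H)) = (2*H)*(1/(2*H)) = 1)
3157031/Z(G(23)) = 3157031/1 = 3157031*1 = 3157031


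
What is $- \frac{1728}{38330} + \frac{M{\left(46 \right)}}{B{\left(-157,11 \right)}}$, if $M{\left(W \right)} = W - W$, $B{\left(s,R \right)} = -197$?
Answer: $- \frac{864}{19165} \approx -0.045082$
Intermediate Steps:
$M{\left(W \right)} = 0$
$- \frac{1728}{38330} + \frac{M{\left(46 \right)}}{B{\left(-157,11 \right)}} = - \frac{1728}{38330} + \frac{0}{-197} = \left(-1728\right) \frac{1}{38330} + 0 \left(- \frac{1}{197}\right) = - \frac{864}{19165} + 0 = - \frac{864}{19165}$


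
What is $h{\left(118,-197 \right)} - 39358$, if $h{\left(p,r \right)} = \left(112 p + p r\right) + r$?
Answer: $-49585$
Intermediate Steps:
$h{\left(p,r \right)} = r + 112 p + p r$
$h{\left(118,-197 \right)} - 39358 = \left(-197 + 112 \cdot 118 + 118 \left(-197\right)\right) - 39358 = \left(-197 + 13216 - 23246\right) - 39358 = -10227 - 39358 = -49585$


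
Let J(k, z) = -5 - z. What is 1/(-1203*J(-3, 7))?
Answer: 1/14436 ≈ 6.9271e-5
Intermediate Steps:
1/(-1203*J(-3, 7)) = 1/(-1203*(-5 - 1*7)) = 1/(-1203*(-5 - 7)) = 1/(-1203*(-12)) = 1/14436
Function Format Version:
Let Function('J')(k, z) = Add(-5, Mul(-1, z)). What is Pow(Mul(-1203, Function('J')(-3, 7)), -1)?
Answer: Rational(1, 14436) ≈ 6.9271e-5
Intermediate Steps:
Pow(Mul(-1203, Function('J')(-3, 7)), -1) = Pow(Mul(-1203, Add(-5, Mul(-1, 7))), -1) = Pow(Mul(-1203, Add(-5, -7)), -1) = Pow(Mul(-1203, -12), -1) = Pow(14436, -1) = Rational(1, 14436)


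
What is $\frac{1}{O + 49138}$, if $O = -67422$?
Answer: $- \frac{1}{18284} \approx -5.4693 \cdot 10^{-5}$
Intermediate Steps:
$\frac{1}{O + 49138} = \frac{1}{-67422 + 49138} = \frac{1}{-18284} = - \frac{1}{18284}$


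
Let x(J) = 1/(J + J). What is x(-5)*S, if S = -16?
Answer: 8/5 ≈ 1.6000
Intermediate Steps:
x(J) = 1/(2*J)
x(-5)*S = ((½)/(-5))*(-16) = ((½)*(-⅕))*(-16) = -⅒*(-16) = 8/5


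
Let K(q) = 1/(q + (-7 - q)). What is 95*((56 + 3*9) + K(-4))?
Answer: 55100/7 ≈ 7871.4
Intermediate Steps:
K(q) = -⅐ (K(q) = 1/(-7) = -⅐)
95*((56 + 3*9) + K(-4)) = 95*((56 + 3*9) - ⅐) = 95*((56 + 27) - ⅐) = 95*(83 - ⅐) = 95*(580/7) = 55100/7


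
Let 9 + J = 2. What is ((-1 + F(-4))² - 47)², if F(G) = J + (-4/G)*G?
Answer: 9409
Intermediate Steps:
J = -7 (J = -9 + 2 = -7)
F(G) = -11 (F(G) = -7 + (-4/G)*G = -7 - 4 = -11)
((-1 + F(-4))² - 47)² = ((-1 - 11)² - 47)² = ((-12)² - 47)² = (144 - 47)² = 97² = 9409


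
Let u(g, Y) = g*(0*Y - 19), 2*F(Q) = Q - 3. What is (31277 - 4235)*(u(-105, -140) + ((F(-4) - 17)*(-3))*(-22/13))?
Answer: 664746444/13 ≈ 5.1134e+7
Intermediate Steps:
F(Q) = -3/2 + Q/2 (F(Q) = (Q - 3)/2 = (-3 + Q)/2 = -3/2 + Q/2)
u(g, Y) = -19*g (u(g, Y) = g*(0 - 19) = g*(-19) = -19*g)
(31277 - 4235)*(u(-105, -140) + ((F(-4) - 17)*(-3))*(-22/13)) = (31277 - 4235)*(-19*(-105) + (((-3/2 + (½)*(-4)) - 17)*(-3))*(-22/13)) = 27042*(1995 + (((-3/2 - 2) - 17)*(-3))*(-22*1/13)) = 27042*(1995 + ((-7/2 - 17)*(-3))*(-22/13)) = 27042*(1995 - 41/2*(-3)*(-22/13)) = 27042*(1995 + (123/2)*(-22/13)) = 27042*(1995 - 1353/13) = 27042*(24582/13) = 664746444/13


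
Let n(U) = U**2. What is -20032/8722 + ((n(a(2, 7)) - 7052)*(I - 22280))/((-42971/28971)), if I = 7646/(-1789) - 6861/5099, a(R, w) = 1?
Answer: -181100796221122375479899/1709451956796941 ≈ -1.0594e+8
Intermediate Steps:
I = -51261283/9122111 (I = 7646*(-1/1789) - 6861*1/5099 = -7646/1789 - 6861/5099 = -51261283/9122111 ≈ -5.6195)
-20032/8722 + ((n(a(2, 7)) - 7052)*(I - 22280))/((-42971/28971)) = -20032/8722 + ((1**2 - 7052)*(-51261283/9122111 - 22280))/((-42971/28971)) = -20032*1/8722 + ((1 - 7052)*(-203291894363/9122111))/((-42971*1/28971)) = -10016/4361 + (-7051*(-203291894363/9122111))/(-42971/28971) = -10016/4361 + (1433411147153513/9122111)*(-28971/42971) = -10016/4361 - 41527354344184425123/391986231781 = -181100796221122375479899/1709451956796941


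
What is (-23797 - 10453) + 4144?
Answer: -30106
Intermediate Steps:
(-23797 - 10453) + 4144 = -34250 + 4144 = -30106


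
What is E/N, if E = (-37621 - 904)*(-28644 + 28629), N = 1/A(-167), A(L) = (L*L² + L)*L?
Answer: 449485165353750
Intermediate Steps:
A(L) = L*(L + L³) (A(L) = (L³ + L)*L = (L + L³)*L = L*(L + L³))
N = 1/777824210 (N = 1/((-167)² + (-167)⁴) = 1/(27889 + 777796321) = 1/777824210 ≈ 1.2856e-9)
E = 577875 (E = -38525*(-15) = 577875)
E/N = 577875/(1/777824210) = 577875*777824210 = 449485165353750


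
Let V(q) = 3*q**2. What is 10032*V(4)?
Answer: 481536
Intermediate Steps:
10032*V(4) = 10032*(3*4**2) = 10032*(3*16) = 10032*48 = 481536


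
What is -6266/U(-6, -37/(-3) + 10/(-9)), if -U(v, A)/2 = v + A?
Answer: 28197/47 ≈ 599.94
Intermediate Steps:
U(v, A) = -2*A - 2*v (U(v, A) = -2*(v + A) = -2*(A + v) = -2*A - 2*v)
-6266/U(-6, -37/(-3) + 10/(-9)) = -6266/(-2*(-37/(-3) + 10/(-9)) - 2*(-6)) = -6266/(-2*(-37*(-⅓) + 10*(-⅑)) + 12) = -6266/(-2*(37/3 - 10/9) + 12) = -6266/(-2*101/9 + 12) = -6266/(-202/9 + 12) = -6266/(-94/9) = -6266*(-9/94) = 28197/47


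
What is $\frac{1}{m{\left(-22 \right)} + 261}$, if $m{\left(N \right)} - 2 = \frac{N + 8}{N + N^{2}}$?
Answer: $\frac{33}{8678} \approx 0.0038027$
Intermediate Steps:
$m{\left(N \right)} = 2 + \frac{8 + N}{N + N^{2}}$ ($m{\left(N \right)} = 2 + \frac{N + 8}{N + N^{2}} = 2 + \frac{8 + N}{N + N^{2}}$)
$\frac{1}{m{\left(-22 \right)} + 261} = \frac{1}{\frac{8 + 2 \left(-22\right)^{2} + 3 \left(-22\right)}{\left(-22\right) \left(1 - 22\right)} + 261} = \frac{1}{- \frac{8 + 2 \cdot 484 - 66}{22 \left(-21\right)} + 261} = \frac{1}{\left(- \frac{1}{22}\right) \left(- \frac{1}{21}\right) \left(8 + 968 - 66\right) + 261} = \frac{1}{\left(- \frac{1}{22}\right) \left(- \frac{1}{21}\right) 910 + 261} = \frac{1}{\frac{65}{33} + 261} = \frac{1}{\frac{8678}{33}} = \frac{33}{8678}$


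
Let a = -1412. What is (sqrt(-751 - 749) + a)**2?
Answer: 1992244 - 28240*I*sqrt(15) ≈ 1.9922e+6 - 1.0937e+5*I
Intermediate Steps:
(sqrt(-751 - 749) + a)**2 = (sqrt(-751 - 749) - 1412)**2 = (sqrt(-1500) - 1412)**2 = (10*I*sqrt(15) - 1412)**2 = (-1412 + 10*I*sqrt(15))**2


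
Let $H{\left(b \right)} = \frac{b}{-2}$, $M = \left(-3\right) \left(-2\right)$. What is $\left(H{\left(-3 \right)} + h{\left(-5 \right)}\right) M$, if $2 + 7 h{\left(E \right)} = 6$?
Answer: $\frac{87}{7} \approx 12.429$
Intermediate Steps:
$M = 6$
$H{\left(b \right)} = - \frac{b}{2}$ ($H{\left(b \right)} = b \left(- \frac{1}{2}\right) = - \frac{b}{2}$)
$h{\left(E \right)} = \frac{4}{7}$ ($h{\left(E \right)} = - \frac{2}{7} + \frac{1}{7} \cdot 6 = - \frac{2}{7} + \frac{6}{7} = \frac{4}{7}$)
$\left(H{\left(-3 \right)} + h{\left(-5 \right)}\right) M = \left(\left(- \frac{1}{2}\right) \left(-3\right) + \frac{4}{7}\right) 6 = \left(\frac{3}{2} + \frac{4}{7}\right) 6 = \frac{29}{14} \cdot 6 = \frac{87}{7}$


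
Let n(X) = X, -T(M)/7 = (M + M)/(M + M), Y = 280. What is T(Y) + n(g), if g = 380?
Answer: 373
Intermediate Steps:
T(M) = -7 (T(M) = -7*(M + M)/(M + M) = -7*2*M/(2*M) = -7*2*M*1/(2*M) = -7*1 = -7)
T(Y) + n(g) = -7 + 380 = 373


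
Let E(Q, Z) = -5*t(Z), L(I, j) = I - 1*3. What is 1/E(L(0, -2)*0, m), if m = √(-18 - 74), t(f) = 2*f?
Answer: I*√23/460 ≈ 0.010426*I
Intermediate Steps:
L(I, j) = -3 + I (L(I, j) = I - 3 = -3 + I)
m = 2*I*√23 (m = √(-92) = 2*I*√23 ≈ 9.5917*I)
E(Q, Z) = -10*Z
1/E(L(0, -2)*0, m) = 1/(-20*I*√23) = I*√23/460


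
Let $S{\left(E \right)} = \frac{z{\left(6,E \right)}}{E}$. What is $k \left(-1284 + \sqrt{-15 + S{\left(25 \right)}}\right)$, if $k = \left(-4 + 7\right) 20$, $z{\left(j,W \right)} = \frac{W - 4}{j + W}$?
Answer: $-77040 + \frac{24 i \sqrt{89931}}{31} \approx -77040.0 + 232.17 i$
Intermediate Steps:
$z{\left(j,W \right)} = \frac{-4 + W}{W + j}$
$k = 60$ ($k = 3 \cdot 20 = 60$)
$S{\left(E \right)} = \frac{-4 + E}{E \left(6 + E\right)}$ ($S{\left(E \right)} = \frac{\frac{1}{E + 6} \left(-4 + E\right)}{E} = \frac{\frac{1}{6 + E} \left(-4 + E\right)}{E} = \frac{-4 + E}{E \left(6 + E\right)}$)
$k \left(-1284 + \sqrt{-15 + S{\left(25 \right)}}\right) = 60 \left(-1284 + \sqrt{-15 + \frac{-4 + 25}{25 \left(6 + 25\right)}}\right) = 60 \left(-1284 + \sqrt{-15 + \frac{1}{25} \cdot \frac{1}{31} \cdot 21}\right) = 60 \left(-1284 + \sqrt{-15 + \frac{21}{775}}\right) = 60 \left(-1284 + \sqrt{- \frac{11604}{775}}\right) = 60 \left(-1284 + \frac{2 i \sqrt{89931}}{155}\right) = -77040 + \frac{24 i \sqrt{89931}}{31}$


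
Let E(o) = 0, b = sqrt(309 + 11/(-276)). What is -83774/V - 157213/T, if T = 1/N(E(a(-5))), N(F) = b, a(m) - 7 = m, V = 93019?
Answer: -83774/93019 - 157213*sqrt(5883837)/138 ≈ -2.7634e+6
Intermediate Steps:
a(m) = 7 + m
b = sqrt(5883837)/138 (b = sqrt(309 + 11*(-1/276)) = sqrt(309 - 11/276) = sqrt(85273/276) = sqrt(5883837)/138 ≈ 17.577)
N(F) = sqrt(5883837)/138
T = 2*sqrt(5883837)/85273 (T = 1/(sqrt(5883837)/138) = 2*sqrt(5883837)/85273 ≈ 0.056892)
-83774/V - 157213/T = -83774/93019 - 157213*sqrt(5883837)/138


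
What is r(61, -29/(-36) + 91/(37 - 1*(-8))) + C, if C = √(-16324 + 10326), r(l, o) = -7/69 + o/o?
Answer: 62/69 + I*√5998 ≈ 0.89855 + 77.447*I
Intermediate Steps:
r(l, o) = 62/69 (r(l, o) = -7*1/69 + 1 = -7/69 + 1 = 62/69)
C = I*√5998 (C = √(-5998) = I*√5998 ≈ 77.447*I)
r(61, -29/(-36) + 91/(37 - 1*(-8))) + C = 62/69 + I*√5998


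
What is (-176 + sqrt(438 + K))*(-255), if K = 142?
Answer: 44880 - 510*sqrt(145) ≈ 38739.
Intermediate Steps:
(-176 + sqrt(438 + K))*(-255) = (-176 + sqrt(438 + 142))*(-255) = (-176 + sqrt(580))*(-255) = (-176 + 2*sqrt(145))*(-255) = 44880 - 510*sqrt(145)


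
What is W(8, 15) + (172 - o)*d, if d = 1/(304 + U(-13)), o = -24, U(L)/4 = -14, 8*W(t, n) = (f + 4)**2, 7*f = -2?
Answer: 3820/1519 ≈ 2.5148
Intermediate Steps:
f = -2/7 (f = (1/7)*(-2) = -2/7 ≈ -0.28571)
W(t, n) = 169/98 (W(t, n) = (-2/7 + 4)**2/8 = (26/7)**2/8 = (1/8)*(676/49) = 169/98)
U(L) = -56 (U(L) = 4*(-14) = -56)
d = 1/248 (d = 1/(304 - 56) = 1/248 ≈ 0.0040323)
W(8, 15) + (172 - o)*d = 169/98 + (172 - 1*(-24))*(1/248) = 169/98 + (172 + 24)*(1/248) = 169/98 + 196*(1/248) = 169/98 + 49/62 = 3820/1519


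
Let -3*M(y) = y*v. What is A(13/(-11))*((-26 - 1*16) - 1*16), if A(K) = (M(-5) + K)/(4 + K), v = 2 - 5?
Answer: 3944/31 ≈ 127.23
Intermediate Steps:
v = -3
M(y) = y (M(y) = -y*(-3)/3 = -(-1)*y = y)
A(K) = (-5 + K)/(4 + K)
A(13/(-11))*((-26 - 1*16) - 1*16) = ((-5 + 13/(-11))/(4 + 13/(-11)))*((-26 - 1*16) - 1*16) = ((-5 + 13*(-1/11))/(4 + 13*(-1/11)))*((-26 - 16) - 16) = ((-5 - 13/11)/(4 - 13/11))*(-42 - 16) = (-68/11/(31/11))*(-58) = ((11/31)*(-68/11))*(-58) = -68/31*(-58) = 3944/31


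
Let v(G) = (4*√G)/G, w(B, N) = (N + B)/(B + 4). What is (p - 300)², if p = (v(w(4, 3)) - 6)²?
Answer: 3087424/49 + 330240*√14/49 ≈ 88226.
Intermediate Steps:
w(B, N) = (B + N)/(4 + B)
v(G) = 4/√G
p = (-6 + 8*√14/7)² (p = (4/√((4 + 3)/(4 + 4)) - 6)² = (4/√(7/8) - 6)² = (4*(2*√14/7) - 6)² = (8*√14/7 - 6)² = (-6 + 8*√14/7)² ≈ 2.9716)
(p - 300)² = ((380/7 - 96*√14/7) - 300)² = (-1720/7 - 96*√14/7)²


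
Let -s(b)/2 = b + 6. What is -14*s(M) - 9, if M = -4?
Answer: 47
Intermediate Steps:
s(b) = -12 - 2*b (s(b) = -2*(b + 6) = -2*(6 + b) = -12 - 2*b)
-14*s(M) - 9 = -14*(-12 - 2*(-4)) - 9 = -14*(-12 + 8) - 9 = -14*(-4) - 9 = 56 - 9 = 47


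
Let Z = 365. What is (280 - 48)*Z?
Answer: 84680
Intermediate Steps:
(280 - 48)*Z = (280 - 48)*365 = 232*365 = 84680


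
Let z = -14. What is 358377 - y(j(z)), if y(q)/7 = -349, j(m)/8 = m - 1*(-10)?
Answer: 360820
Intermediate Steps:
j(m) = 80 + 8*m (j(m) = 8*(m - 1*(-10)) = 8*(m + 10) = 8*(10 + m) = 80 + 8*m)
y(q) = -2443 (y(q) = 7*(-349) = -2443)
358377 - y(j(z)) = 358377 - 1*(-2443) = 358377 + 2443 = 360820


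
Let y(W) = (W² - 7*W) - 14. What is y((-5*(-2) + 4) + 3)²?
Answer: 24336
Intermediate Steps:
y(W) = -14 + W² - 7*W
y((-5*(-2) + 4) + 3)² = (-14 + ((-5*(-2) + 4) + 3)² - 7*((-5*(-2) + 4) + 3))² = (-14 + ((10 + 4) + 3)² - 7*((10 + 4) + 3))² = (-14 + (14 + 3)² - 7*(14 + 3))² = (-14 + 17² - 7*17)² = (-14 + 289 - 119)² = 156² = 24336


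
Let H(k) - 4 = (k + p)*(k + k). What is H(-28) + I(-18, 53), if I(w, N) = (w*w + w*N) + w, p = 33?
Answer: -924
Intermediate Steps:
H(k) = 4 + 2*k*(33 + k) (H(k) = 4 + (k + 33)*(k + k) = 4 + (33 + k)*(2*k) = 4 + 2*k*(33 + k))
I(w, N) = w + w**2 + N*w (I(w, N) = (w**2 + N*w) + w = w + w**2 + N*w)
H(-28) + I(-18, 53) = (4 + 2*(-28)**2 + 66*(-28)) - 18*(1 + 53 - 18) = (4 + 2*784 - 1848) - 18*36 = (4 + 1568 - 1848) - 648 = -276 - 648 = -924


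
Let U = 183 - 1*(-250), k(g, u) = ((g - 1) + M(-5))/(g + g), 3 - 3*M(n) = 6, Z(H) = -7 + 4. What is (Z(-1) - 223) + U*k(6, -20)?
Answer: -245/3 ≈ -81.667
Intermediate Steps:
Z(H) = -3
M(n) = -1 (M(n) = 1 - ⅓*6 = 1 - 2 = -1)
k(g, u) = (-2 + g)/(2*g) (k(g, u) = ((g - 1) - 1)/(g + g) = ((-1 + g) - 1)/((2*g)) = (-2 + g)*(1/(2*g)) = (-2 + g)/(2*g))
U = 433 (U = 183 + 250 = 433)
(Z(-1) - 223) + U*k(6, -20) = (-3 - 223) + 433*((½)*(-2 + 6)/6) = -226 + 433*((½)*(⅙)*4) = -226 + 433*(⅓) = -226 + 433/3 = -245/3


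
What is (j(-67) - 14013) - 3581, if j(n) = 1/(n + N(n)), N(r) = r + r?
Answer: -3536395/201 ≈ -17594.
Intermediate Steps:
N(r) = 2*r
j(n) = 1/(3*n) (j(n) = 1/(n + 2*n) = 1/(3*n))
(j(-67) - 14013) - 3581 = ((1/3)/(-67) - 14013) - 3581 = ((1/3)*(-1/67) - 14013) - 3581 = (-1/201 - 14013) - 3581 = -2816614/201 - 3581 = -3536395/201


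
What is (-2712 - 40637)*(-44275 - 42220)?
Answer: 3749471755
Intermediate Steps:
(-2712 - 40637)*(-44275 - 42220) = -43349*(-86495) = 3749471755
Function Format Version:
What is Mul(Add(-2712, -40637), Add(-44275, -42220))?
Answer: 3749471755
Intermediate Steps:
Mul(Add(-2712, -40637), Add(-44275, -42220)) = Mul(-43349, -86495) = 3749471755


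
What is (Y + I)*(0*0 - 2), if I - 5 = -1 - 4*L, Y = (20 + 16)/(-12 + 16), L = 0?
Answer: -26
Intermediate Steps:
Y = 9 (Y = 36/4 = 36*(¼) = 9)
I = 4 (I = 5 + (-1 - 4*0) = 5 + (-1 + 0) = 5 - 1 = 4)
(Y + I)*(0*0 - 2) = (9 + 4)*(0*0 - 2) = 13*(0 - 2) = 13*(-2) = -26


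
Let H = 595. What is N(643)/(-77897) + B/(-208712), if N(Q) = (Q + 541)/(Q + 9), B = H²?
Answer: -642170271861/378580043176 ≈ -1.6963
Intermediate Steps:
B = 354025 (B = 595² = 354025)
N(Q) = (541 + Q)/(9 + Q)
N(643)/(-77897) + B/(-208712) = ((541 + 643)/(9 + 643))/(-77897) + 354025/(-208712) = (1184/652)*(-1/77897) + 354025*(-1/208712) = ((1/652)*1184)*(-1/77897) - 50575/29816 = (296/163)*(-1/77897) - 50575/29816 = -296/12697211 - 50575/29816 = -642170271861/378580043176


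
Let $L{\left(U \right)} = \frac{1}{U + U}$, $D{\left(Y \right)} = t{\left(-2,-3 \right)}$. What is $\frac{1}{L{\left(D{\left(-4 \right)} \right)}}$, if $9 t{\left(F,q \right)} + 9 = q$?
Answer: $- \frac{8}{3} \approx -2.6667$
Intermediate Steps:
$t{\left(F,q \right)} = -1 + \frac{q}{9}$
$D{\left(Y \right)} = - \frac{4}{3}$ ($D{\left(Y \right)} = -1 + \frac{1}{9} \left(-3\right) = -1 - \frac{1}{3} = - \frac{4}{3}$)
$L{\left(U \right)} = \frac{1}{2 U}$
$\frac{1}{L{\left(D{\left(-4 \right)} \right)}} = \frac{1}{\frac{1}{2} \frac{1}{- \frac{4}{3}}} = \frac{1}{\frac{1}{2} \left(- \frac{3}{4}\right)} = \frac{1}{- \frac{3}{8}} = - \frac{8}{3}$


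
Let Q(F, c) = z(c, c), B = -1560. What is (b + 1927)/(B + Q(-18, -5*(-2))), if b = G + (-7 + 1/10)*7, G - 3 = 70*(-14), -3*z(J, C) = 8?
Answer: -27051/46880 ≈ -0.57703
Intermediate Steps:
z(J, C) = -8/3 (z(J, C) = -⅓*8 = -8/3)
Q(F, c) = -8/3
G = -977 (G = 3 + 70*(-14) = 3 - 980 = -977)
b = -10253/10 (b = -977 + (-7 + 1/10)*7 = -977 + (-7 + ⅒)*7 = -977 - 69/10*7 = -977 - 483/10 = -10253/10 ≈ -1025.3)
(b + 1927)/(B + Q(-18, -5*(-2))) = (-10253/10 + 1927)/(-1560 - 8/3) = 9017/(10*(-4688/3)) = (9017/10)*(-3/4688) = -27051/46880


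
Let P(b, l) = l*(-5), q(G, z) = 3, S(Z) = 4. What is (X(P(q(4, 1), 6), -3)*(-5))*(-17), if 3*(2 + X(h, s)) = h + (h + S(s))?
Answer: -5270/3 ≈ -1756.7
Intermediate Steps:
P(b, l) = -5*l
X(h, s) = -⅔ + 2*h/3 (X(h, s) = -2 + (h + (h + 4))/3 = -2 + (h + (4 + h))/3 = -2 + (4 + 2*h)/3 = -2 + (4/3 + 2*h/3) = -⅔ + 2*h/3)
(X(P(q(4, 1), 6), -3)*(-5))*(-17) = ((-⅔ + 2*(-5*6)/3)*(-5))*(-17) = ((-⅔ + (⅔)*(-30))*(-5))*(-17) = ((-⅔ - 20)*(-5))*(-17) = -62/3*(-5)*(-17) = (310/3)*(-17) = -5270/3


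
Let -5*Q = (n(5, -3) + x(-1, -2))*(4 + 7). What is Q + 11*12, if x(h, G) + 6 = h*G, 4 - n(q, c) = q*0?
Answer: 132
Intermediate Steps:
n(q, c) = 4 (n(q, c) = 4 - q*0 = 4 - 1*0 = 4 + 0 = 4)
x(h, G) = -6 + G*h (x(h, G) = -6 + h*G = -6 + G*h)
Q = 0 (Q = -(4 + (-6 - 2*(-1)))*(4 + 7)/5 = -(4 + (-6 + 2))*11/5 = -(4 - 4)*11/5 = -0*11 = -1/5*0 = 0)
Q + 11*12 = 0 + 11*12 = 0 + 132 = 132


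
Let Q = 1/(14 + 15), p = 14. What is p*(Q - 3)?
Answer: -1204/29 ≈ -41.517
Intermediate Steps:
Q = 1/29 ≈ 0.034483
p*(Q - 3) = 14*(1/29 - 3) = 14*(-86/29) = -1204/29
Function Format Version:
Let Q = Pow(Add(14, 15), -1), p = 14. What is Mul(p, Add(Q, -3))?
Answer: Rational(-1204, 29) ≈ -41.517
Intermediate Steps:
Q = Rational(1, 29) (Q = Pow(29, -1) = Rational(1, 29) ≈ 0.034483)
Mul(p, Add(Q, -3)) = Mul(14, Add(Rational(1, 29), -3)) = Mul(14, Rational(-86, 29)) = Rational(-1204, 29)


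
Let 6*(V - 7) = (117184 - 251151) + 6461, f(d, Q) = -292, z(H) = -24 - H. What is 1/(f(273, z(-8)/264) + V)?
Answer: -1/21536 ≈ -4.6434e-5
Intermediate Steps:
V = -21244 (V = 7 + ((117184 - 251151) + 6461)/6 = 7 + (-133967 + 6461)/6 = 7 + (⅙)*(-127506) = 7 - 21251 = -21244)
1/(f(273, z(-8)/264) + V) = 1/(-292 - 21244) = 1/(-21536) = -1/21536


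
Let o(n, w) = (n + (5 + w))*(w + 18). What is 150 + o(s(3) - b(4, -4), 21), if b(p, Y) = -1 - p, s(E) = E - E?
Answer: 1359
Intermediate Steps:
s(E) = 0
o(n, w) = (18 + w)*(5 + n + w) (o(n, w) = (5 + n + w)*(18 + w) = (18 + w)*(5 + n + w))
150 + o(s(3) - b(4, -4), 21) = 150 + (90 + 21² + 18*(0 - (-1 - 1*4)) + 23*21 + (0 - (-1 - 1*4))*21) = 150 + (90 + 441 + 18*(0 - (-1 - 4)) + 483 + (0 - (-1 - 4))*21) = 150 + (90 + 441 + 18*(0 - 1*(-5)) + 483 + (0 - 1*(-5))*21) = 150 + (90 + 441 + 18*(0 + 5) + 483 + (0 + 5)*21) = 150 + (90 + 441 + 18*5 + 483 + 5*21) = 150 + (90 + 441 + 90 + 483 + 105) = 150 + 1209 = 1359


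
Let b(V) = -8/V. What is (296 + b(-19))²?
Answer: 31719424/361 ≈ 87866.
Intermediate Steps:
b(V) = -8/V
(296 + b(-19))² = (296 - 8/(-19))² = (296 - 8*(-1/19))² = (296 + 8/19)² = (5632/19)² = 31719424/361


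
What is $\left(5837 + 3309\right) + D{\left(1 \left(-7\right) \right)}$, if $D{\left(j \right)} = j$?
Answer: $9139$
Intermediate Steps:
$\left(5837 + 3309\right) + D{\left(1 \left(-7\right) \right)} = \left(5837 + 3309\right) + 1 \left(-7\right) = 9146 - 7 = 9139$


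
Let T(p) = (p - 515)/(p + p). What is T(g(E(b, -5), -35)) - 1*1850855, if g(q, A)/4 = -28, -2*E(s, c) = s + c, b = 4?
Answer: -414590893/224 ≈ -1.8509e+6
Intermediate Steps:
E(s, c) = -c/2 - s/2 (E(s, c) = -(s + c)/2 = -(c + s)/2 = -c/2 - s/2)
g(q, A) = -112 (g(q, A) = 4*(-28) = -112)
T(p) = (-515 + p)/(2*p) (T(p) = (-515 + p)/((2*p)) = (-515 + p)*(1/(2*p)) = (-515 + p)/(2*p))
T(g(E(b, -5), -35)) - 1*1850855 = (½)*(-515 - 112)/(-112) - 1*1850855 = (½)*(-1/112)*(-627) - 1850855 = 627/224 - 1850855 = -414590893/224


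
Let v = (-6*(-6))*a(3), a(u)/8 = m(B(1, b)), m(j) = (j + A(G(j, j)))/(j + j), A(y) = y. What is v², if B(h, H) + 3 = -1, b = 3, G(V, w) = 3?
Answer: 1296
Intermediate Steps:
B(h, H) = -4 (B(h, H) = -3 - 1 = -4)
m(j) = (3 + j)/(2*j) (m(j) = (j + 3)/(j + j) = (3 + j)/((2*j)) = (3 + j)*(1/(2*j)) = (3 + j)/(2*j))
a(u) = 1 (a(u) = 8*((½)*(3 - 4)/(-4)) = 8*((½)*(-¼)*(-1)) = 8*(⅛) = 1)
v = 36 (v = -6*(-6)*1 = 36*1 = 36)
v² = 36² = 1296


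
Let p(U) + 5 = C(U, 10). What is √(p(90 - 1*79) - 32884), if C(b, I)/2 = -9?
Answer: I*√32907 ≈ 181.4*I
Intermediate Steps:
C(b, I) = -18 (C(b, I) = 2*(-9) = -18)
p(U) = -23 (p(U) = -5 - 18 = -23)
√(p(90 - 1*79) - 32884) = √(-23 - 32884) = √(-32907) = I*√32907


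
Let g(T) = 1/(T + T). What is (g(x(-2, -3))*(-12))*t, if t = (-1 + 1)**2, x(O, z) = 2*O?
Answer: 0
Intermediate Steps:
g(T) = 1/(2*T)
t = 0 (t = 0**2 = 0)
(g(x(-2, -3))*(-12))*t = ((1/(2*((2*(-2)))))*(-12))*0 = (((1/2)/(-4))*(-12))*0 = (((1/2)*(-1/4))*(-12))*0 = -1/8*(-12)*0 = (3/2)*0 = 0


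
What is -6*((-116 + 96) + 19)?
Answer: 6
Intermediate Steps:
-6*((-116 + 96) + 19) = -6*(-20 + 19) = -6*(-1) = 6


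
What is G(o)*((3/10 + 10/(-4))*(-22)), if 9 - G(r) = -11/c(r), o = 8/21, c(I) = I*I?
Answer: 656667/160 ≈ 4104.2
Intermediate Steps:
c(I) = I²
o = 8/21 (o = 8*(1/21) = 8/21 ≈ 0.38095)
G(r) = 9 + 11/r² (G(r) = 9 - (-11)/(r²) = 9 - (-11)/r² = 9 + 11/r²)
G(o)*((3/10 + 10/(-4))*(-22)) = (9 + 11/(8/21)²)*((3/10 + 10/(-4))*(-22)) = (9 + 11*(441/64))*((3*(⅒) + 10*(-¼))*(-22)) = (9 + 4851/64)*((3/10 - 5/2)*(-22)) = 5427*(-11/5*(-22))/64 = (5427/64)*(242/5) = 656667/160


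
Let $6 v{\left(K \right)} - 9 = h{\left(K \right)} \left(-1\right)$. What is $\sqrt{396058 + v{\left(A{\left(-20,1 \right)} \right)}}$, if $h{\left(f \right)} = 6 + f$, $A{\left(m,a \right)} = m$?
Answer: $\frac{\sqrt{14258226}}{6} \approx 629.33$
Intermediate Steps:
$v{\left(K \right)} = \frac{1}{2} - \frac{K}{6}$ ($v{\left(K \right)} = \frac{3}{2} + \frac{\left(6 + K\right) \left(-1\right)}{6} = \frac{3}{2} + \frac{-6 - K}{6} = \frac{3}{2} - \left(1 + \frac{K}{6}\right) = \frac{1}{2} - \frac{K}{6}$)
$\sqrt{396058 + v{\left(A{\left(-20,1 \right)} \right)}} = \sqrt{396058 + \left(\frac{1}{2} - - \frac{10}{3}\right)} = \sqrt{396058 + \left(\frac{1}{2} + \frac{10}{3}\right)} = \sqrt{396058 + \frac{23}{6}} = \sqrt{\frac{2376371}{6}} = \frac{\sqrt{14258226}}{6}$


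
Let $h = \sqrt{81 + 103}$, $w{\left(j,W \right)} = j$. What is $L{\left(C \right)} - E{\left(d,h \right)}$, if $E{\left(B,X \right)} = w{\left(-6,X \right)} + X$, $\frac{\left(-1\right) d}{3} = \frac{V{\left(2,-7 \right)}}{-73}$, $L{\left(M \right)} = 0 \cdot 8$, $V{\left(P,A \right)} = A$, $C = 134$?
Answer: $6 - 2 \sqrt{46} \approx -7.5647$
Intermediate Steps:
$L{\left(M \right)} = 0$
$d = - \frac{21}{73}$ ($d = - 3 \left(- \frac{7}{-73}\right) = - 3 \left(\left(-7\right) \left(- \frac{1}{73}\right)\right) = \left(-3\right) \frac{7}{73} = - \frac{21}{73} \approx -0.28767$)
$h = 2 \sqrt{46}$ ($h = \sqrt{184} = 2 \sqrt{46} \approx 13.565$)
$E{\left(B,X \right)} = -6 + X$
$L{\left(C \right)} - E{\left(d,h \right)} = 0 - \left(-6 + 2 \sqrt{46}\right) = 0 + \left(6 - 2 \sqrt{46}\right) = 6 - 2 \sqrt{46}$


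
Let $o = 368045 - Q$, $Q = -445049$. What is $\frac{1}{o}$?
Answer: $\frac{1}{813094} \approx 1.2299 \cdot 10^{-6}$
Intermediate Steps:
$o = 813094$ ($o = 368045 - -445049 = 368045 + 445049 = 813094$)
$\frac{1}{o} = \frac{1}{813094}$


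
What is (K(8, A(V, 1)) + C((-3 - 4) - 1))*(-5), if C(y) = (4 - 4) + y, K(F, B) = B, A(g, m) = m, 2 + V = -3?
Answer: 35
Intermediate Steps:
V = -5 (V = -2 - 3 = -5)
C(y) = y (C(y) = 0 + y = y)
(K(8, A(V, 1)) + C((-3 - 4) - 1))*(-5) = (1 + ((-3 - 4) - 1))*(-5) = (1 + (-7 - 1))*(-5) = (1 - 8)*(-5) = -7*(-5) = 35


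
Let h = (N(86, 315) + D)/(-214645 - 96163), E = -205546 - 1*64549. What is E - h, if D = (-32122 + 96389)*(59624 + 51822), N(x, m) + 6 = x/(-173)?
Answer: -6641935948209/26884892 ≈ -2.4705e+5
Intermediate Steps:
N(x, m) = -6 - x/173 (N(x, m) = -6 + x/(-173) = -6 + x*(-1/173) = -6 - x/173)
D = 7162300082 (D = 64267*111446 = 7162300082)
E = -270095 (E = -205546 - 64549 = -270095)
h = -619538956531/26884892 (h = ((-6 - 1/173*86) + 7162300082)/(-214645 - 96163) = ((-6 - 86/173) + 7162300082)/(-310808) = (-1124/173 + 7162300082)*(-1/310808) = (1239077913062/173)*(-1/310808) = -619538956531/26884892 ≈ -23044.)
E - h = -270095 - 1*(-619538956531/26884892) = -270095 + 619538956531/26884892 = -6641935948209/26884892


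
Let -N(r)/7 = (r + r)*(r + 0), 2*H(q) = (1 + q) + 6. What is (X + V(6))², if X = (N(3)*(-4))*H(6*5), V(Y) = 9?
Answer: 87104889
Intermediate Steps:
H(q) = 7/2 + q/2 (H(q) = ((1 + q) + 6)/2 = (7 + q)/2 = 7/2 + q/2)
N(r) = -14*r² (N(r) = -7*(r + r)*(r + 0) = -7*2*r*r = -14*r²)
X = 9324 (X = (-14*3²*(-4))*(7/2 + (6*5)/2) = (-14*9*(-4))*(7/2 + (½)*30) = (-126*(-4))*(7/2 + 15) = 504*(37/2) = 9324)
(X + V(6))² = (9324 + 9)² = 9333² = 87104889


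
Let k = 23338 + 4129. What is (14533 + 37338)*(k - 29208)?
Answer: -90307411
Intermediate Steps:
k = 27467
(14533 + 37338)*(k - 29208) = (14533 + 37338)*(27467 - 29208) = 51871*(-1741) = -90307411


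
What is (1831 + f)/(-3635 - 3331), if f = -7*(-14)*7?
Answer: -839/2322 ≈ -0.36133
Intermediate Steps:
f = 686 (f = 98*7 = 686)
(1831 + f)/(-3635 - 3331) = (1831 + 686)/(-3635 - 3331) = 2517/(-6966) = 2517*(-1/6966) = -839/2322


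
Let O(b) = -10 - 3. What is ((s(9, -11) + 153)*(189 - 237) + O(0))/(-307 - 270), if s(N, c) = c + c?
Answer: 6301/577 ≈ 10.920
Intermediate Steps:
s(N, c) = 2*c
O(b) = -13
((s(9, -11) + 153)*(189 - 237) + O(0))/(-307 - 270) = ((2*(-11) + 153)*(189 - 237) - 13)/(-307 - 270) = ((-22 + 153)*(-48) - 13)/(-577) = (131*(-48) - 13)*(-1/577) = (-6288 - 13)*(-1/577) = -6301*(-1/577) = 6301/577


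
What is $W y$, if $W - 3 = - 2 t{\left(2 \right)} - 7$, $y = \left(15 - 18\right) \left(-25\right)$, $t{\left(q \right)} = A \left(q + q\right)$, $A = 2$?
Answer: $-1500$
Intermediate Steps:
$t{\left(q \right)} = 4 q$ ($t{\left(q \right)} = 2 \left(q + q\right) = 2 \cdot 2 q = 4 q$)
$y = 75$ ($y = \left(-3\right) \left(-25\right) = 75$)
$W = -20$ ($W = 3 - \left(7 + 2 \cdot 4 \cdot 2\right) = 3 - 23 = -20$)
$W y = \left(-20\right) 75 = -1500$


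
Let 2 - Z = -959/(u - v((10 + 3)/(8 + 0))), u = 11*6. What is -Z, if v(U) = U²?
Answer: -69486/4055 ≈ -17.136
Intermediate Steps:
u = 66
Z = 69486/4055 (Z = 2 - (-959)/(66 - ((10 + 3)/(8 + 0))²) = 2 - (-959)/(66 - (13/8)²) = 2 - (-959)/(66 - 1*169/64) = 2 - (-959)/(66 - 169/64) = 2 - (-959)/4055/64 = 2 - (-959)*64/4055 = 2 - 1*(-61376/4055) = 2 + 61376/4055 = 69486/4055 ≈ 17.136)
-Z = -1*69486/4055 = -69486/4055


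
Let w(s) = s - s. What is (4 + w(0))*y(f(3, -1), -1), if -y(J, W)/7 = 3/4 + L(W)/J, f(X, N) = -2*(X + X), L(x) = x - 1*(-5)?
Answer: -35/3 ≈ -11.667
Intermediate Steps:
L(x) = 5 + x (L(x) = x + 5 = 5 + x)
f(X, N) = -4*X
w(s) = 0
y(J, W) = -21/4 - 7*(5 + W)/J (y(J, W) = -7*(3/4 + (5 + W)/J) = -21/4 - 7*(5 + W)/J)
(4 + w(0))*y(f(3, -1), -1) = (4 + 0)*(7*(-20 - 4*(-1) - (-12)*3)/(4*((-4*3)))) = 4*((7/4)*(-20 + 4 - 3*(-12))/(-12)) = 4*((7/4)*(-1/12)*(-20 + 4 + 36)) = 4*((7/4)*(-1/12)*20) = 4*(-35/12) = -35/3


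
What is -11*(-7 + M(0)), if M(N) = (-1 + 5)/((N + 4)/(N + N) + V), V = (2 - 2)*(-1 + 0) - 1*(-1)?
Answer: 77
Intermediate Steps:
V = 1 (V = 0*(-1) + 1 = 0 + 1 = 1)
M(N) = 4/(1 + (4 + N)/(2*N)) (M(N) = (-1 + 5)/((N + 4)/(N + N) + 1) = 4/((4 + N)/((2*N)) + 1) = 4/((4 + N)*(1/(2*N)) + 1) = 4/((4 + N)/(2*N) + 1) = 4/(1 + (4 + N)/(2*N)))
-11*(-7 + M(0)) = -11*(-7 + 8*0/(4 + 3*0)) = -11*(-7 + 8*0/(4 + 0)) = -11*(-7 + 8*0/4) = -11*(-7 + 8*0*(¼)) = -11*(-7 + 0) = -11*(-7) = 77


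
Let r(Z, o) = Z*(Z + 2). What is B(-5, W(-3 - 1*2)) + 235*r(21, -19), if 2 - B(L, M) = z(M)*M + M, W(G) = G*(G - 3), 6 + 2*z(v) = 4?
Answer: 113507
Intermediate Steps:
z(v) = -1 (z(v) = -3 + (½)*4 = -3 + 2 = -1)
W(G) = G*(-3 + G)
B(L, M) = 2 (B(L, M) = 2 - (-M + M) = 2 - 1*0 = 2 + 0 = 2)
r(Z, o) = Z*(2 + Z)
B(-5, W(-3 - 1*2)) + 235*r(21, -19) = 2 + 235*(21*(2 + 21)) = 2 + 235*(21*23) = 2 + 235*483 = 2 + 113505 = 113507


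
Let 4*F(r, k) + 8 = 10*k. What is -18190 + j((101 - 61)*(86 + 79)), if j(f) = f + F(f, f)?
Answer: 4908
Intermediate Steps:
F(r, k) = -2 + 5*k/2 (F(r, k) = -2 + (10*k)/4 = -2 + 5*k/2)
j(f) = -2 + 7*f/2 (j(f) = f + (-2 + 5*f/2) = -2 + 7*f/2)
-18190 + j((101 - 61)*(86 + 79)) = -18190 + (-2 + 7*((101 - 61)*(86 + 79))/2) = -18190 + (-2 + 7*(40*165)/2) = -18190 + (-2 + (7/2)*6600) = -18190 + (-2 + 23100) = -18190 + 23098 = 4908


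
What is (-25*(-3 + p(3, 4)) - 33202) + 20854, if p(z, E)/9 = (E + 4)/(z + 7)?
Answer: -12453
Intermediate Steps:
p(z, E) = 9*(4 + E)/(7 + z) (p(z, E) = 9*((E + 4)/(z + 7)) = 9*((4 + E)/(7 + z)) = 9*(4 + E)/(7 + z))
(-25*(-3 + p(3, 4)) - 33202) + 20854 = (-25*(-3 + 9*(4 + 4)/(7 + 3)) - 33202) + 20854 = (-25*(-3 + 9*8/10) - 33202) + 20854 = (-25*(-3 + 9*(1/10)*8) - 33202) + 20854 = (-25*(-3 + 36/5) - 33202) + 20854 = (-25*21/5 - 33202) + 20854 = (-105 - 33202) + 20854 = -33307 + 20854 = -12453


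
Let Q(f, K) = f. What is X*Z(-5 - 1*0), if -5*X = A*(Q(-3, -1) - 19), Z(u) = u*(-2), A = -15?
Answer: -660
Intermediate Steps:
Z(u) = -2*u
X = -66 (X = -(-3)*(-3 - 19) = -(-3)*(-22) = -⅕*330 = -66)
X*Z(-5 - 1*0) = -(-132)*(-5 - 1*0) = -(-132)*(-5 + 0) = -(-132)*(-5) = -66*10 = -660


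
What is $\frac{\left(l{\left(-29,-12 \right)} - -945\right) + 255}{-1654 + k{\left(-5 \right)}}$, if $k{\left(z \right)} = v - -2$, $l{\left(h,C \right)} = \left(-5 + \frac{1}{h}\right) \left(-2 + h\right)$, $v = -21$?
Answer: $- \frac{5618}{6931} \approx -0.81056$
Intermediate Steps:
$k{\left(z \right)} = -19$ ($k{\left(z \right)} = -21 - -2 = -21 + 2 = -19$)
$\frac{\left(l{\left(-29,-12 \right)} - -945\right) + 255}{-1654 + k{\left(-5 \right)}} = \frac{\left(\left(11 - -145 - \frac{2}{-29}\right) - -945\right) + 255}{-1654 - 19} = \frac{\left(\left(11 + 145 - - \frac{2}{29}\right) + 945\right) + 255}{-1673} = \left(\left(\left(11 + 145 + \frac{2}{29}\right) + 945\right) + 255\right) \left(- \frac{1}{1673}\right) = \left(\left(\frac{4526}{29} + 945\right) + 255\right) \left(- \frac{1}{1673}\right) = \left(\frac{31931}{29} + 255\right) \left(- \frac{1}{1673}\right) = \frac{39326}{29} \left(- \frac{1}{1673}\right) = - \frac{5618}{6931}$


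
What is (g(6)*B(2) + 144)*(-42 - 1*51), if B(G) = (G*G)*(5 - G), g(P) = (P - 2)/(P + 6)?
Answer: -13764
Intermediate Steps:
g(P) = (-2 + P)/(6 + P)
B(G) = G**2*(5 - G)
(g(6)*B(2) + 144)*(-42 - 1*51) = (((-2 + 6)/(6 + 6))*(2**2*(5 - 1*2)) + 144)*(-42 - 1*51) = ((4/12)*(4*(5 - 2)) + 144)*(-42 - 51) = (((1/12)*4)*(4*3) + 144)*(-93) = ((1/3)*12 + 144)*(-93) = (4 + 144)*(-93) = 148*(-93) = -13764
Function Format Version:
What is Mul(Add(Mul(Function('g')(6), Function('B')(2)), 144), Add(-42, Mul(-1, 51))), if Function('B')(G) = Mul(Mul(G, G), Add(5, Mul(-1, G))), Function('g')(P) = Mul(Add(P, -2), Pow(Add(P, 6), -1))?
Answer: -13764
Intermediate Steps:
Function('g')(P) = Mul(Pow(Add(6, P), -1), Add(-2, P)) (Function('g')(P) = Mul(Add(-2, P), Pow(Add(6, P), -1)) = Mul(Pow(Add(6, P), -1), Add(-2, P)))
Function('B')(G) = Mul(Pow(G, 2), Add(5, Mul(-1, G)))
Mul(Add(Mul(Function('g')(6), Function('B')(2)), 144), Add(-42, Mul(-1, 51))) = Mul(Add(Mul(Mul(Pow(Add(6, 6), -1), Add(-2, 6)), Mul(Pow(2, 2), Add(5, Mul(-1, 2)))), 144), Add(-42, Mul(-1, 51))) = Mul(Add(Mul(Mul(Pow(12, -1), 4), Mul(4, Add(5, -2))), 144), Add(-42, -51)) = Mul(Add(Mul(Mul(Rational(1, 12), 4), Mul(4, 3)), 144), -93) = Mul(Add(Mul(Rational(1, 3), 12), 144), -93) = Mul(Add(4, 144), -93) = Mul(148, -93) = -13764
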